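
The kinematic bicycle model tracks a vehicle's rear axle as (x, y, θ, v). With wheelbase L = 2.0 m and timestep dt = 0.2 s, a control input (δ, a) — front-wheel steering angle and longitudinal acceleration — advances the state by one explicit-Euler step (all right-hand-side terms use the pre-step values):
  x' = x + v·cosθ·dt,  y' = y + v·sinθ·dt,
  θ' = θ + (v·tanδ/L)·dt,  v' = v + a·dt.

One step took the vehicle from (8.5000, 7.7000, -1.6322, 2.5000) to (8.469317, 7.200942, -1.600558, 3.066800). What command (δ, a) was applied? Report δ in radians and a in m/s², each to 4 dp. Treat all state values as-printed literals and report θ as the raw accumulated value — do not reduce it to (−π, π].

δ = 0.1259, a = 2.8340

a = (v'−v)/dt = (0.566800)/0.2 = 2.8340
Δθ = θ'−θ = 0.031642;  (v·dt/L) = 2.5000·0.2/2.0 = 0.250000
tan δ = Δθ·L/(v·dt) = 0.126568  →  δ = 0.1259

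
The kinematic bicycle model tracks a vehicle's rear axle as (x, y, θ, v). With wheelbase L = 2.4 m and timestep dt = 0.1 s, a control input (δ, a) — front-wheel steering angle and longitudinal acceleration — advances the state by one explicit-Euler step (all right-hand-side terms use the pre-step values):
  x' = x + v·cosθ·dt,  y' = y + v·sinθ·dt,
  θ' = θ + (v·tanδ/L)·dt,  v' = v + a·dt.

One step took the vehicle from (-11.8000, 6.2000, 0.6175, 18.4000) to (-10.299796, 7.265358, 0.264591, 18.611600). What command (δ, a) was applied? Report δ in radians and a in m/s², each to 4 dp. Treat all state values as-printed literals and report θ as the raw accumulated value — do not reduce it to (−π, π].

δ = -0.4314, a = 2.1160

a = (v'−v)/dt = (0.211600)/0.1 = 2.1160
Δθ = θ'−θ = -0.352909;  (v·dt/L) = 18.4000·0.1/2.4 = 0.766667
tan δ = Δθ·L/(v·dt) = -0.460316  →  δ = -0.4314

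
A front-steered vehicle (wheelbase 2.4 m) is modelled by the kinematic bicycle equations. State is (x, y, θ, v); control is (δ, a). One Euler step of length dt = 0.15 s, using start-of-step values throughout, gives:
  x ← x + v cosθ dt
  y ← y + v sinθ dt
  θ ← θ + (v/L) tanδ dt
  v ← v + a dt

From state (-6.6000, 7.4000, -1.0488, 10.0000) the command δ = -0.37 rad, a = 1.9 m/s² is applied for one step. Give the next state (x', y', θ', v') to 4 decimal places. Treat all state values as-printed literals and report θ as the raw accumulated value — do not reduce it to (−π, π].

(-5.8521, 6.0998, -1.2912, 10.2850)

x' = -6.6000 + 10.0000·cos(-1.0488)·0.15 = -5.8521
y' = 7.4000 + 10.0000·sin(-1.0488)·0.15 = 6.0998
θ' = -1.0488 + (10.0000/2.4)·tan(-0.37)·0.15 = -1.2912
v' = 10.0000 + 1.9000·0.15 = 10.2850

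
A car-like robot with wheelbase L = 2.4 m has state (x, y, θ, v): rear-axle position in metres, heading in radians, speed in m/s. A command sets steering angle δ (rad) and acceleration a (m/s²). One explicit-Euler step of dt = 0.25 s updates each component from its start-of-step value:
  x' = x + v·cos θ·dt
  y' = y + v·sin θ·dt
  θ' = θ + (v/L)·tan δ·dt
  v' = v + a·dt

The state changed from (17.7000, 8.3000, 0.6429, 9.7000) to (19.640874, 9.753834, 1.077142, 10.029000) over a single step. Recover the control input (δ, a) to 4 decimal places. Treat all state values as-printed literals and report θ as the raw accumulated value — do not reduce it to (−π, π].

δ = 0.4059, a = 1.3160

a = (v'−v)/dt = (0.329000)/0.25 = 1.3160
Δθ = θ'−θ = 0.434242;  (v·dt/L) = 9.7000·0.25/2.4 = 1.010417
tan δ = Δθ·L/(v·dt) = 0.429765  →  δ = 0.4059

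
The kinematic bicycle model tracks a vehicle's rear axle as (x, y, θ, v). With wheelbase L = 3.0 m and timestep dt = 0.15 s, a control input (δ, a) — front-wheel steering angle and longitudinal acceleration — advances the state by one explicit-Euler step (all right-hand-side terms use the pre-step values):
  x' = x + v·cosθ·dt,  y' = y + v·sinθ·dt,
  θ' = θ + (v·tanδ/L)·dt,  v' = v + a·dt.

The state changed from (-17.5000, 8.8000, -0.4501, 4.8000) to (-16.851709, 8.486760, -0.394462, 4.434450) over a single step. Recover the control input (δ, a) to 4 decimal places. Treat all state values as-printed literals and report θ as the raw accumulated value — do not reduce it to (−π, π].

δ = 0.2278, a = -2.4370

a = (v'−v)/dt = (-0.365550)/0.15 = -2.4370
Δθ = θ'−θ = 0.055638;  (v·dt/L) = 4.8000·0.15/3.0 = 0.240000
tan δ = Δθ·L/(v·dt) = 0.231825  →  δ = 0.2278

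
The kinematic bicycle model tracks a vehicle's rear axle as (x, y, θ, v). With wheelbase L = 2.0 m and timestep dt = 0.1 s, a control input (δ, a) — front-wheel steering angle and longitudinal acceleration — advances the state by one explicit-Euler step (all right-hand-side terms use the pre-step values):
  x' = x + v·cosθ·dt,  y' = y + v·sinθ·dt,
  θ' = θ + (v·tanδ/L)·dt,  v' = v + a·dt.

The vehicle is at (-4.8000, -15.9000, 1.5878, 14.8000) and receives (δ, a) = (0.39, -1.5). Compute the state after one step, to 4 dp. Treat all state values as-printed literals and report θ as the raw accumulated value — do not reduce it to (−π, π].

(-4.8252, -14.4202, 1.8920, 14.6500)

x' = -4.8000 + 14.8000·cos(1.5878)·0.1 = -4.8252
y' = -15.9000 + 14.8000·sin(1.5878)·0.1 = -14.4202
θ' = 1.5878 + (14.8000/2.0)·tan(0.39)·0.1 = 1.8920
v' = 14.8000 − 1.5000·0.1 = 14.6500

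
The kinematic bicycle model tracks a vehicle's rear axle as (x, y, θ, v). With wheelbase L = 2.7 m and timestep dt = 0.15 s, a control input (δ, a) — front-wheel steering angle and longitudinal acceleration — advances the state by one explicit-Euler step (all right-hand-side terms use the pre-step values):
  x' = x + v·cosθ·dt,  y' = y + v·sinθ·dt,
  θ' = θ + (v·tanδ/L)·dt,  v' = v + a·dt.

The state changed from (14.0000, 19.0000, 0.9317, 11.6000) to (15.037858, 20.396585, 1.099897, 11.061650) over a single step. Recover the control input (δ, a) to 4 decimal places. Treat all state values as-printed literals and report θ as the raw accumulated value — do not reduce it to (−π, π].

a = (v'−v)/dt = (-0.538350)/0.15 = -3.5890
Δθ = θ'−θ = 0.168197;  (v·dt/L) = 11.6000·0.15/2.7 = 0.644444
tan δ = Δθ·L/(v·dt) = 0.260995  →  δ = 0.2553

δ = 0.2553, a = -3.5890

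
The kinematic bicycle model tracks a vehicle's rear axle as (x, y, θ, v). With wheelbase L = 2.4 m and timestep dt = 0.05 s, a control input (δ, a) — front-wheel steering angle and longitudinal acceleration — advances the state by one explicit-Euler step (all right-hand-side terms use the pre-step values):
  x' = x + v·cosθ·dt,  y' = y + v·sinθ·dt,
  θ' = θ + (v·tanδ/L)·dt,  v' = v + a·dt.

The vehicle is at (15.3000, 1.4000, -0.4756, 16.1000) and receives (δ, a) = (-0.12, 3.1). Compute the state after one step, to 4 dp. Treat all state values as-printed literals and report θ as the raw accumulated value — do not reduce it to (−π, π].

(16.0157, 1.0314, -0.5160, 16.2550)

x' = 15.3000 + 16.1000·cos(-0.4756)·0.05 = 16.0157
y' = 1.4000 + 16.1000·sin(-0.4756)·0.05 = 1.0314
θ' = -0.4756 + (16.1000/2.4)·tan(-0.12)·0.05 = -0.5160
v' = 16.1000 + 3.1000·0.05 = 16.2550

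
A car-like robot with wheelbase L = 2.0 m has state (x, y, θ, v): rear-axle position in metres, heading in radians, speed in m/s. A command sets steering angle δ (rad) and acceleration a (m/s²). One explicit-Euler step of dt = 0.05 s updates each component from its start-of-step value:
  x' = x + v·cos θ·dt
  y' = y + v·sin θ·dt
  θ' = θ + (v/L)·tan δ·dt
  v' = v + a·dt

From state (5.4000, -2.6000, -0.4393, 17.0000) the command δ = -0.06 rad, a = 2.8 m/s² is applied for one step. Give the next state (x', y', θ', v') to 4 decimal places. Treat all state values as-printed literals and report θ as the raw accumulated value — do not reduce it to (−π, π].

(6.1693, -2.9615, -0.4648, 17.1400)

x' = 5.4000 + 17.0000·cos(-0.4393)·0.05 = 6.1693
y' = -2.6000 + 17.0000·sin(-0.4393)·0.05 = -2.9615
θ' = -0.4393 + (17.0000/2.0)·tan(-0.06)·0.05 = -0.4648
v' = 17.0000 + 2.8000·0.05 = 17.1400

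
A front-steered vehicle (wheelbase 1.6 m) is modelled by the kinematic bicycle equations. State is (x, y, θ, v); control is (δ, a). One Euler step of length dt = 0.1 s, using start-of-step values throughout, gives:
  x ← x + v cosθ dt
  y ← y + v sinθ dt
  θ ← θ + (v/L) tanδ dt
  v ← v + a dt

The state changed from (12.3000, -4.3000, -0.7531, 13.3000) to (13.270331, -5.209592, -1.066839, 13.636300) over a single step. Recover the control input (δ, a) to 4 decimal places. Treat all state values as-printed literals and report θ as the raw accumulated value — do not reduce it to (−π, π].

a = (v'−v)/dt = (0.336300)/0.1 = 3.3630
Δθ = θ'−θ = -0.313739;  (v·dt/L) = 13.3000·0.1/1.6 = 0.831250
tan δ = Δθ·L/(v·dt) = -0.377430  →  δ = -0.3609

δ = -0.3609, a = 3.3630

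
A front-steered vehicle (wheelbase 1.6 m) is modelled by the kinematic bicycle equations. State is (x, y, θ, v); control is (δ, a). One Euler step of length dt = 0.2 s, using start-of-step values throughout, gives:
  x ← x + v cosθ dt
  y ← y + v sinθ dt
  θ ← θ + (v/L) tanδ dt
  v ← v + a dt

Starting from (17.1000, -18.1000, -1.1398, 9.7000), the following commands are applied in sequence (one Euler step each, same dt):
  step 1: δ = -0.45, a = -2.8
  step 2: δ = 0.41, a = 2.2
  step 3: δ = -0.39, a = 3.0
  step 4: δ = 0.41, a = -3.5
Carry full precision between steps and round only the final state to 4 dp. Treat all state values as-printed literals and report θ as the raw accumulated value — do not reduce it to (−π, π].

(17.9661, -25.4869, -1.1681, 9.4800)

after step 1 (δ=-0.45, a=-2.8): (17.910486, -19.862587, -1.725504, 9.140000)
after step 2 (δ=0.41, a=2.2): (17.628807, -21.668754, -1.228938, 9.580000)
after step 3 (δ=-0.39, a=3.0): (18.271123, -23.473882, -1.721176, 10.180000)
after step 4 (δ=0.41, a=-3.5): (17.966102, -25.486904, -1.168108, 9.480000)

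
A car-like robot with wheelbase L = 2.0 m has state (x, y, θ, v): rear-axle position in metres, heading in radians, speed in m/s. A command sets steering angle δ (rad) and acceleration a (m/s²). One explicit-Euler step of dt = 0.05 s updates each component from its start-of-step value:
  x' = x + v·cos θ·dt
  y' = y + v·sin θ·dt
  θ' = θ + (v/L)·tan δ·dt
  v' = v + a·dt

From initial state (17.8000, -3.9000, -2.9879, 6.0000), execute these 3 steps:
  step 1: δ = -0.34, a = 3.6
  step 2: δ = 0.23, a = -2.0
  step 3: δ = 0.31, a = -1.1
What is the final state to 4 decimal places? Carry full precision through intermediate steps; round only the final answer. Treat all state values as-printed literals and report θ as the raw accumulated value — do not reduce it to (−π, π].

(16.8949, -4.0184, -2.9561, 6.0250)

after step 1 (δ=-0.34, a=3.6): (17.503536, -3.945926, -3.040961, 6.180000)
after step 2 (δ=0.23, a=-2.0): (17.196100, -3.976969, -3.004785, 6.080000)
after step 3 (δ=0.31, a=-1.1): (16.894940, -4.018429, -2.956096, 6.025000)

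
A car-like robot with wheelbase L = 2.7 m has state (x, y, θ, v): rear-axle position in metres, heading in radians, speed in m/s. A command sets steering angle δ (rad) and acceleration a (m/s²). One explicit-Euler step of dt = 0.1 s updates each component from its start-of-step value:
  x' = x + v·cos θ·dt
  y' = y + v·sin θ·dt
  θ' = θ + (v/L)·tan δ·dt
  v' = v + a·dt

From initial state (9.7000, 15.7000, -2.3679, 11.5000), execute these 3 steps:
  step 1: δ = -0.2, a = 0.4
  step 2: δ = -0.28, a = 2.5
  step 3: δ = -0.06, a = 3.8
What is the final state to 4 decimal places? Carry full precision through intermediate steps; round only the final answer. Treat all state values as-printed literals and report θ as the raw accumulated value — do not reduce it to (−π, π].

after step 1 (δ=-0.2, a=0.4): (8.877365, 14.896401, -2.454239, 11.540000)
after step 2 (δ=-0.28, a=2.5): (7.985405, 14.164196, -2.577142, 11.790000)
after step 3 (δ=-0.06, a=3.8): (6.989289, 13.533488, -2.603374, 12.170000)

(6.9893, 13.5335, -2.6034, 12.1700)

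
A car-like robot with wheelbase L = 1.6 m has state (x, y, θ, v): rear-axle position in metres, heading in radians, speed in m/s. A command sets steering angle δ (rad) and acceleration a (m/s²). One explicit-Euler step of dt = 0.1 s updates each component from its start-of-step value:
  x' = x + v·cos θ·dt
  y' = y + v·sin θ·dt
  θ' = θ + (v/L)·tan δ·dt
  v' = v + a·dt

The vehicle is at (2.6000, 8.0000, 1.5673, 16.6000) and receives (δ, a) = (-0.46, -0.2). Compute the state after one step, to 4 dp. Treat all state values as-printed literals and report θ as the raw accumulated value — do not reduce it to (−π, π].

(2.6058, 9.6600, 1.0533, 16.5800)

x' = 2.6000 + 16.6000·cos(1.5673)·0.1 = 2.6058
y' = 8.0000 + 16.6000·sin(1.5673)·0.1 = 9.6600
θ' = 1.5673 + (16.6000/1.6)·tan(-0.46)·0.1 = 1.0533
v' = 16.6000 − 0.2000·0.1 = 16.5800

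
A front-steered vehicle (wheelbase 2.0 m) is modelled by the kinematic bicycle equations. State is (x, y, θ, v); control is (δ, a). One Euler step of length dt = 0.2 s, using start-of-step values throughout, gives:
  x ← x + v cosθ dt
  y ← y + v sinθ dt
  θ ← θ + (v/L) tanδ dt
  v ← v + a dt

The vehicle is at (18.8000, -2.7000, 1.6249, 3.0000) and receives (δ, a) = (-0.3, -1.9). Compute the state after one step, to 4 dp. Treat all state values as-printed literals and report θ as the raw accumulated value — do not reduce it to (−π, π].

x' = 18.8000 + 3.0000·cos(1.6249)·0.2 = 18.7676
y' = -2.7000 + 3.0000·sin(1.6249)·0.2 = -2.1009
θ' = 1.6249 + (3.0000/2.0)·tan(-0.3)·0.2 = 1.5321
v' = 3.0000 − 1.9000·0.2 = 2.6200

(18.7676, -2.1009, 1.5321, 2.6200)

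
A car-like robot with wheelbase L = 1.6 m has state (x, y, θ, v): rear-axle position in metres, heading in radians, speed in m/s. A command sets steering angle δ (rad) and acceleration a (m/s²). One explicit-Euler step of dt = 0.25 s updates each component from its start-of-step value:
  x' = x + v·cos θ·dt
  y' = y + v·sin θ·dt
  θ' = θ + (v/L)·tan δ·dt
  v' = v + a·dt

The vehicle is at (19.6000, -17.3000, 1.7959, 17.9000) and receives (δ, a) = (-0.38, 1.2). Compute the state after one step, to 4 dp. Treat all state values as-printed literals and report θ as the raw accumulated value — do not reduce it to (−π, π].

(18.6011, -12.9379, 0.6788, 18.2000)

x' = 19.6000 + 17.9000·cos(1.7959)·0.25 = 18.6011
y' = -17.3000 + 17.9000·sin(1.7959)·0.25 = -12.9379
θ' = 1.7959 + (17.9000/1.6)·tan(-0.38)·0.25 = 0.6788
v' = 17.9000 + 1.2000·0.25 = 18.2000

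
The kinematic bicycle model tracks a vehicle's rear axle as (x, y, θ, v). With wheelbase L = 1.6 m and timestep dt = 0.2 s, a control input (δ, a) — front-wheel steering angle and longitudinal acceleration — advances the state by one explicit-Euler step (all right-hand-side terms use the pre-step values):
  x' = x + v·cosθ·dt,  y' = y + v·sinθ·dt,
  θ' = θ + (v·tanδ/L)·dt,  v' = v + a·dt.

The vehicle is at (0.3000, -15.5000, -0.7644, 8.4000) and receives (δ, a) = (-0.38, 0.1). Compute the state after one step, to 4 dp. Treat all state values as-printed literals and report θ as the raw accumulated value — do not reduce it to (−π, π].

(1.5126, -16.6627, -1.1838, 8.4200)

x' = 0.3000 + 8.4000·cos(-0.7644)·0.2 = 1.5126
y' = -15.5000 + 8.4000·sin(-0.7644)·0.2 = -16.6627
θ' = -0.7644 + (8.4000/1.6)·tan(-0.38)·0.2 = -1.1838
v' = 8.4000 + 0.1000·0.2 = 8.4200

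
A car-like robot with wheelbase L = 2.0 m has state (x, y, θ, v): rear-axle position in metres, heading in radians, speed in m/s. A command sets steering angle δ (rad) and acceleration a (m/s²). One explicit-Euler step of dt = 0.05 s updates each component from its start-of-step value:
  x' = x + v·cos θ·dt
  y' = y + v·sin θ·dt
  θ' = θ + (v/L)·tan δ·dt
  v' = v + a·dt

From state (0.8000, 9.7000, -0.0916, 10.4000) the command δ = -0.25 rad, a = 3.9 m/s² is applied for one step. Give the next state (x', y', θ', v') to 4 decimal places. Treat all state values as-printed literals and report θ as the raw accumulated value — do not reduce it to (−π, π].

x' = 0.8000 + 10.4000·cos(-0.0916)·0.05 = 1.3178
y' = 9.7000 + 10.4000·sin(-0.0916)·0.05 = 9.6524
θ' = -0.0916 + (10.4000/2.0)·tan(-0.25)·0.05 = -0.1580
v' = 10.4000 + 3.9000·0.05 = 10.5950

(1.3178, 9.6524, -0.1580, 10.5950)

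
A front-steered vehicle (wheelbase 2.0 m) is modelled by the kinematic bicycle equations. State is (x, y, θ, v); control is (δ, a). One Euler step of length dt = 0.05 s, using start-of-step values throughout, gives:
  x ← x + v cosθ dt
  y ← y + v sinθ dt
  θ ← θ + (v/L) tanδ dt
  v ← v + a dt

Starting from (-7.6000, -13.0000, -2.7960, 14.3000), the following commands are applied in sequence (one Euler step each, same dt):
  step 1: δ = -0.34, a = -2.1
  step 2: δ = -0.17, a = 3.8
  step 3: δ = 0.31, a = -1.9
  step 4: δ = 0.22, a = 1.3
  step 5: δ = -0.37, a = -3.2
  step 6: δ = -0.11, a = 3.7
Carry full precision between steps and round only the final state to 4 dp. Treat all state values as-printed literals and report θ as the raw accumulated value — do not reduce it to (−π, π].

(-11.7307, -14.1019, -2.9667, 14.3800)

after step 1 (δ=-0.34, a=-2.1): (-8.272726, -13.242209, -2.922461, 14.195000)
after step 2 (δ=-0.17, a=3.8): (-8.965503, -13.396496, -2.983378, 14.385000)
after step 3 (δ=0.31, a=-1.9): (-9.675770, -13.509818, -2.868180, 14.290000)
after step 4 (δ=0.22, a=1.3): (-10.363729, -13.702747, -2.788292, 14.355000)
after step 5 (δ=-0.37, a=-3.2): (-11.037148, -13.951086, -2.927486, 14.195000)
after step 6 (δ=-0.11, a=3.7): (-11.730692, -14.101890, -2.966681, 14.380000)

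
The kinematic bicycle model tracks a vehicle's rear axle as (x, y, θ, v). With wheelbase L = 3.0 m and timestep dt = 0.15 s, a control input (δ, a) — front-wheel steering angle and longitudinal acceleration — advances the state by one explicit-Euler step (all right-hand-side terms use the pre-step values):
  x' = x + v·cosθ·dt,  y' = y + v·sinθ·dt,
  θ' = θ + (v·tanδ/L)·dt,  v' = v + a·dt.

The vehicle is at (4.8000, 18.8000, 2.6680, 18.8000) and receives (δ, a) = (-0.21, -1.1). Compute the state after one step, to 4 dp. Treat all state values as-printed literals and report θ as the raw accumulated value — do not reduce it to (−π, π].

x' = 4.8000 + 18.8000·cos(2.6680)·0.15 = 2.2904
y' = 18.8000 + 18.8000·sin(2.6680)·0.15 = 20.0862
θ' = 2.6680 + (18.8000/3.0)·tan(-0.21)·0.15 = 2.4676
v' = 18.8000 − 1.1000·0.15 = 18.6350

(2.2904, 20.0862, 2.4676, 18.6350)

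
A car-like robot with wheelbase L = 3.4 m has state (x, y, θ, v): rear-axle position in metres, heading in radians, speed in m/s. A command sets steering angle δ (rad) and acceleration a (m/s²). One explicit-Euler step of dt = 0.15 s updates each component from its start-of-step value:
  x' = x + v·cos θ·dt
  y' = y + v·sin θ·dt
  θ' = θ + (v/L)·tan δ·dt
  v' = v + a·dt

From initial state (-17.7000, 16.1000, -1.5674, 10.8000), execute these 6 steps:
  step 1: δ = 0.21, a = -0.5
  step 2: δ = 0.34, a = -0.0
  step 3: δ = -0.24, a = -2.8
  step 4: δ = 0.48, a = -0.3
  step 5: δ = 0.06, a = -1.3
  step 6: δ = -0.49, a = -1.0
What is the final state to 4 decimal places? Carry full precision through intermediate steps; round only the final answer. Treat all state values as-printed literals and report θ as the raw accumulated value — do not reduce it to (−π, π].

after step 1 (δ=0.21, a=-0.5): (-17.694498, 14.480009, -1.465844, 10.725000)
after step 2 (δ=0.34, a=-0.0): (-17.525966, 12.880111, -1.298469, 10.725000)
after step 3 (δ=-0.24, a=-2.8): (-17.093254, 11.330648, -1.414260, 10.305000)
after step 4 (δ=0.48, a=-0.3): (-16.852275, 9.803797, -1.177573, 10.260000)
after step 5 (δ=0.06, a=-1.3): (-16.262580, 8.382256, -1.150382, 10.065000)
after step 6 (δ=-0.49, a=-1.0): (-15.646392, 7.003975, -1.387230, 9.915000)

(-15.6464, 7.0040, -1.3872, 9.9150)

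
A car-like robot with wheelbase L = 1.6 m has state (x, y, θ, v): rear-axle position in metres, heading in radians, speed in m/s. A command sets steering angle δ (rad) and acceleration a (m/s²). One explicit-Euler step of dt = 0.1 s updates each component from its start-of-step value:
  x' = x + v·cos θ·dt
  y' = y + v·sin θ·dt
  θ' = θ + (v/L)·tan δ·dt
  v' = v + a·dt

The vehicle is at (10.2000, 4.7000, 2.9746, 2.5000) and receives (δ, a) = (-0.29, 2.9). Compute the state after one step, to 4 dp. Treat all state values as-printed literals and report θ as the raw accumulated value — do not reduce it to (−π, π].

x' = 10.2000 + 2.5000·cos(2.9746)·0.1 = 9.9535
y' = 4.7000 + 2.5000·sin(2.9746)·0.1 = 4.7416
θ' = 2.9746 + (2.5000/1.6)·tan(-0.29)·0.1 = 2.9280
v' = 2.5000 + 2.9000·0.1 = 2.7900

(9.9535, 4.7416, 2.9280, 2.7900)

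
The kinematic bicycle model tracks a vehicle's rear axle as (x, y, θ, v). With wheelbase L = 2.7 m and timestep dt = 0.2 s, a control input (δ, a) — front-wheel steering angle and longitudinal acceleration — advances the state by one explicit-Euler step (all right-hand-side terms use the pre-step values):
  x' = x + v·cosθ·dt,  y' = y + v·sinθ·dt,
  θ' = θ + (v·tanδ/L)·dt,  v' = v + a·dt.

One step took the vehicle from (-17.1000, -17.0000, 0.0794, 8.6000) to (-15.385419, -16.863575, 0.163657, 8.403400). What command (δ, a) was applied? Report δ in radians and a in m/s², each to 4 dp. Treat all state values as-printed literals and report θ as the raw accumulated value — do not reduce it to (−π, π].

a = (v'−v)/dt = (-0.196600)/0.2 = -0.9830
Δθ = θ'−θ = 0.084257;  (v·dt/L) = 8.6000·0.2/2.7 = 0.637037
tan δ = Δθ·L/(v·dt) = 0.132264  →  δ = 0.1315

δ = 0.1315, a = -0.9830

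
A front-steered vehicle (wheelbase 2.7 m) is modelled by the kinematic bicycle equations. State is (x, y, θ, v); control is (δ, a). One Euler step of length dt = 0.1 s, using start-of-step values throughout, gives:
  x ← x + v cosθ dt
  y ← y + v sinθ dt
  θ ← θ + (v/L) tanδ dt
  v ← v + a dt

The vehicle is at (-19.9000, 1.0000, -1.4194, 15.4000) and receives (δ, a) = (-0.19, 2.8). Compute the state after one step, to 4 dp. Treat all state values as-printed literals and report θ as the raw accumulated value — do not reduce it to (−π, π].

(-19.6677, -0.5224, -1.5291, 15.6800)

x' = -19.9000 + 15.4000·cos(-1.4194)·0.1 = -19.6677
y' = 1.0000 + 15.4000·sin(-1.4194)·0.1 = -0.5224
θ' = -1.4194 + (15.4000/2.7)·tan(-0.19)·0.1 = -1.5291
v' = 15.4000 + 2.8000·0.1 = 15.6800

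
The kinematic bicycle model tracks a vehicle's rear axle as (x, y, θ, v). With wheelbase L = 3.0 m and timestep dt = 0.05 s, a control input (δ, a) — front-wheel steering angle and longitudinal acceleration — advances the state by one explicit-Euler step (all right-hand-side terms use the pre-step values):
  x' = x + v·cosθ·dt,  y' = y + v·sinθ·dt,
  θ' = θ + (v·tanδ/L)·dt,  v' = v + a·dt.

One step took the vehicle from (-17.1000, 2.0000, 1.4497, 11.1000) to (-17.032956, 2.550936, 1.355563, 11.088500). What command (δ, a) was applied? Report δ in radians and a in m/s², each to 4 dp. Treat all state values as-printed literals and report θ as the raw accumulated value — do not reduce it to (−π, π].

a = (v'−v)/dt = (-0.011500)/0.05 = -0.2300
Δθ = θ'−θ = -0.094137;  (v·dt/L) = 11.1000·0.05/3.0 = 0.185000
tan δ = Δθ·L/(v·dt) = -0.508849  →  δ = -0.4707

δ = -0.4707, a = -0.2300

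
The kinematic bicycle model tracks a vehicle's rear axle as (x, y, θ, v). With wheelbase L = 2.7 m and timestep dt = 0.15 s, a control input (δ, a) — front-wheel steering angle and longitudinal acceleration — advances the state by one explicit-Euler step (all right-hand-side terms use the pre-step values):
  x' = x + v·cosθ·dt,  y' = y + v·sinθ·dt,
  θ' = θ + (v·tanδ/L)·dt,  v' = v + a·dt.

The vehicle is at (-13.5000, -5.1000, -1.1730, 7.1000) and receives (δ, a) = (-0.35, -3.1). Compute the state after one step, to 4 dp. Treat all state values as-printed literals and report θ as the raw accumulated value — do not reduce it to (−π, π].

(-13.0874, -6.0818, -1.3170, 6.6350)

x' = -13.5000 + 7.1000·cos(-1.1730)·0.15 = -13.0874
y' = -5.1000 + 7.1000·sin(-1.1730)·0.15 = -6.0818
θ' = -1.1730 + (7.1000/2.7)·tan(-0.35)·0.15 = -1.3170
v' = 7.1000 − 3.1000·0.15 = 6.6350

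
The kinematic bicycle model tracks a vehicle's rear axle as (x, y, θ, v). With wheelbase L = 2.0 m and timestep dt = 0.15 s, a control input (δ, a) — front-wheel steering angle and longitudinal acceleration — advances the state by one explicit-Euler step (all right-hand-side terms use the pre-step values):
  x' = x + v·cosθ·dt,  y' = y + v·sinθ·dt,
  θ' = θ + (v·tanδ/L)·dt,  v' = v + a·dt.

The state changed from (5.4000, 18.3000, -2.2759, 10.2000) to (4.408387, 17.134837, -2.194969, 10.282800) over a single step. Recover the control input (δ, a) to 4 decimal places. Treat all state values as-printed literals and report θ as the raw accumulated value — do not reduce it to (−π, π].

a = (v'−v)/dt = (0.082800)/0.15 = 0.5520
Δθ = θ'−θ = 0.080931;  (v·dt/L) = 10.2000·0.15/2.0 = 0.765000
tan δ = Δθ·L/(v·dt) = 0.105792  →  δ = 0.1054

δ = 0.1054, a = 0.5520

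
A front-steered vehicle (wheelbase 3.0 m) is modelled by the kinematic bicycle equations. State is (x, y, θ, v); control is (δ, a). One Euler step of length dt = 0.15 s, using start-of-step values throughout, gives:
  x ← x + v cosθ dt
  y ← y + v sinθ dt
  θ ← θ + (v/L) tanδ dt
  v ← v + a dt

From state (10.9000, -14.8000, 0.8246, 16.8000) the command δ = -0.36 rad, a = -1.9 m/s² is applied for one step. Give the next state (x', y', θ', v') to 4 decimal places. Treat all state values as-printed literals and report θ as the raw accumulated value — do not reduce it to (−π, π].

(12.6107, -12.9496, 0.5084, 16.5150)

x' = 10.9000 + 16.8000·cos(0.8246)·0.15 = 12.6107
y' = -14.8000 + 16.8000·sin(0.8246)·0.15 = -12.9496
θ' = 0.8246 + (16.8000/3.0)·tan(-0.36)·0.15 = 0.5084
v' = 16.8000 − 1.9000·0.15 = 16.5150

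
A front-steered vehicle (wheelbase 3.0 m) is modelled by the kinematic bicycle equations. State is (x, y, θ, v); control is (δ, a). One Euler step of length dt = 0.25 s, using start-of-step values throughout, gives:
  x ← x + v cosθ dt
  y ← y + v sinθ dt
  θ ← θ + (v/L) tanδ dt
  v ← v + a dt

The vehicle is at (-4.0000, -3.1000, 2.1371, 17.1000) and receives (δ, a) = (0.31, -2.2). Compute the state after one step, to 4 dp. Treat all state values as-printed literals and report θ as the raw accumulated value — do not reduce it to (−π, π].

x' = -4.0000 + 17.1000·cos(2.1371)·0.25 = -6.2936
y' = -3.1000 + 17.1000·sin(2.1371)·0.25 = 0.5076
θ' = 2.1371 + (17.1000/3.0)·tan(0.31)·0.25 = 2.5936
v' = 17.1000 − 2.2000·0.25 = 16.5500

(-6.2936, 0.5076, 2.5936, 16.5500)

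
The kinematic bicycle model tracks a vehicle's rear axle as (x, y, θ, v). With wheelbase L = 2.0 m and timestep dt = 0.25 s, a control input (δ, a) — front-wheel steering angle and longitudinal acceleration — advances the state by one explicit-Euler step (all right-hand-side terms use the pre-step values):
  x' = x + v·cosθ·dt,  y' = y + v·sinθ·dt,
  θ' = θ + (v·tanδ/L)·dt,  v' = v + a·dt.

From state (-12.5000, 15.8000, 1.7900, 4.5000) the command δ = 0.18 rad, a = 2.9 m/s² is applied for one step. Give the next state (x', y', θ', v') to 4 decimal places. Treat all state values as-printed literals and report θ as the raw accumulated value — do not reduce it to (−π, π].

x' = -12.5000 + 4.5000·cos(1.7900)·0.25 = -12.7446
y' = 15.8000 + 4.5000·sin(1.7900)·0.25 = 16.8981
θ' = 1.7900 + (4.5000/2.0)·tan(0.18)·0.25 = 1.8924
v' = 4.5000 + 2.9000·0.25 = 5.2250

(-12.7446, 16.8981, 1.8924, 5.2250)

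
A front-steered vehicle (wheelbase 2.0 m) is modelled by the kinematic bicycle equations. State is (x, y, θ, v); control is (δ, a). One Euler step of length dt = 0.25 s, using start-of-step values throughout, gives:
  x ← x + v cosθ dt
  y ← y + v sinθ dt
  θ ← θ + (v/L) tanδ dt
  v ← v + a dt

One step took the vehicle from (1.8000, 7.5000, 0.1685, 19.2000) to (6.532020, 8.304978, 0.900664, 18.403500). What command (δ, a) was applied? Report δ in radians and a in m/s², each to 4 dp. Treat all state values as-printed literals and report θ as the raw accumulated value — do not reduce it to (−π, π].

a = (v'−v)/dt = (-0.796500)/0.25 = -3.1860
Δθ = θ'−θ = 0.732164;  (v·dt/L) = 19.2000·0.25/2.0 = 2.400000
tan δ = Δθ·L/(v·dt) = 0.305068  →  δ = 0.2961

δ = 0.2961, a = -3.1860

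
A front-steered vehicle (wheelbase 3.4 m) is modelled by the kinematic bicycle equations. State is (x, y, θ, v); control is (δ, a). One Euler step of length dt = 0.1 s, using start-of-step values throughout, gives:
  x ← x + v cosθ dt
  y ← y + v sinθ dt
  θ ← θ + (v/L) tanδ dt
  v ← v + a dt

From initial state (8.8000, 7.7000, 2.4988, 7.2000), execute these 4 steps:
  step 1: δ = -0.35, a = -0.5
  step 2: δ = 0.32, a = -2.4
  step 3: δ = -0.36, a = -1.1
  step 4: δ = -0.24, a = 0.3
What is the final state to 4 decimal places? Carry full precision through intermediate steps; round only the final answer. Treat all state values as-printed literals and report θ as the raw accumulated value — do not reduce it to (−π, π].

after step 1 (δ=-0.35, a=-0.5): (8.223694, 8.131592, 2.421500, 7.150000)
after step 2 (δ=0.32, a=-2.4): (7.686197, 8.603102, 2.491189, 6.910000)
after step 3 (δ=-0.36, a=-1.1): (7.136272, 9.021508, 2.414691, 6.800000)
after step 4 (δ=-0.24, a=0.3): (6.628151, 9.473407, 2.365747, 6.830000)

(6.6282, 9.4734, 2.3657, 6.8300)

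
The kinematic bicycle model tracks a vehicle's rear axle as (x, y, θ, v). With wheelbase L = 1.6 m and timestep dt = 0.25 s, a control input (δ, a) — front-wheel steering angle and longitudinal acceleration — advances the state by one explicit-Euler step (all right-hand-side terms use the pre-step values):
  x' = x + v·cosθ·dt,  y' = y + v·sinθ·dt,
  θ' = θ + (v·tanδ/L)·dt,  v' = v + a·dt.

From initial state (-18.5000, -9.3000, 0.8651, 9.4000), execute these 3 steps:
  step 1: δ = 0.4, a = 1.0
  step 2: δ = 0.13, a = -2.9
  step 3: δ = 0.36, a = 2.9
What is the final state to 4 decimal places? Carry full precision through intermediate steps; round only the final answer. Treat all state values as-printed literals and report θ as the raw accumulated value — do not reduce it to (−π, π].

after step 1 (δ=0.4, a=1.0): (-16.975875, -7.511274, 1.486078, 9.650000)
after step 2 (δ=0.13, a=-2.9): (-16.771735, -5.107426, 1.683205, 8.925000)
after step 3 (δ=0.36, a=2.9): (-17.022019, -2.890258, 2.208110, 9.650000)

(-17.0220, -2.8903, 2.2081, 9.6500)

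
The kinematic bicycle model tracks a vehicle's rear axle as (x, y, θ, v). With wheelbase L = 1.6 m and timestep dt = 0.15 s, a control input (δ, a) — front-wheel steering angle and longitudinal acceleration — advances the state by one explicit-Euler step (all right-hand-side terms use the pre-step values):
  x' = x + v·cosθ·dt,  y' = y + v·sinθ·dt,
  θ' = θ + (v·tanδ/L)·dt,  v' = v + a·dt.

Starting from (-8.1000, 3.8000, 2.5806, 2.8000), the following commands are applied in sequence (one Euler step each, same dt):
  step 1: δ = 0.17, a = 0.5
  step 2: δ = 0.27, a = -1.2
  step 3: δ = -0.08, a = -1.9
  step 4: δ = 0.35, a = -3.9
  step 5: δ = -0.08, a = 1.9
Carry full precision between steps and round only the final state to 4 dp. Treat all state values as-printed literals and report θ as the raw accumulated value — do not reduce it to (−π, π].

(-9.7742, 4.6712, 2.7488, 2.1100)

after step 1 (δ=0.17, a=0.5): (-8.455626, 4.023451, 2.625660, 2.875000)
after step 2 (δ=0.27, a=-1.2): (-8.830741, 4.236207, 2.700255, 2.695000)
after step 3 (δ=-0.08, a=-1.9): (-9.196256, 4.408882, 2.679999, 2.410000)
after step 4 (δ=0.35, a=-3.9): (-9.519923, 4.569885, 2.762473, 1.825000)
after step 5 (δ=-0.08, a=1.9): (-9.774234, 4.671201, 2.748756, 2.110000)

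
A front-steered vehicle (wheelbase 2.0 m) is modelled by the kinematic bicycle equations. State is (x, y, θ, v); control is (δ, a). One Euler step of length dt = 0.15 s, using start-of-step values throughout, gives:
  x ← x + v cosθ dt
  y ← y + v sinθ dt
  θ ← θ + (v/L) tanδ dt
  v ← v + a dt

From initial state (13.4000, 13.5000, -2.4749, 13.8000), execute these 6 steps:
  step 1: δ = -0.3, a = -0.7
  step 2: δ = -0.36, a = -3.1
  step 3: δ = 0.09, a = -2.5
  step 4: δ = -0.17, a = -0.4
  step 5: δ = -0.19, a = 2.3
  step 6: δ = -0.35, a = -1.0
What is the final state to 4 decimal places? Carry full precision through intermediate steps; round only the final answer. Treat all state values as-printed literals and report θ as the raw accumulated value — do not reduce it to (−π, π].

after step 1 (δ=-0.3, a=-0.7): (11.773247, 12.219932, -2.795063, 13.695000)
after step 2 (δ=-0.36, a=-3.1): (9.841107, 11.522235, -3.181676, 13.230000)
after step 3 (δ=0.09, a=-2.5): (7.858201, 11.601759, -3.092131, 12.855000)
after step 4 (δ=-0.17, a=-0.4): (5.932310, 11.506424, -3.257630, 12.795000)
after step 5 (δ=-0.19, a=2.3): (4.025966, 11.728630, -3.442185, 13.140000)
after step 6 (δ=-0.35, a=-1.0): (2.143343, 12.312215, -3.801921, 12.990000)

(2.1433, 12.3122, -3.8019, 12.9900)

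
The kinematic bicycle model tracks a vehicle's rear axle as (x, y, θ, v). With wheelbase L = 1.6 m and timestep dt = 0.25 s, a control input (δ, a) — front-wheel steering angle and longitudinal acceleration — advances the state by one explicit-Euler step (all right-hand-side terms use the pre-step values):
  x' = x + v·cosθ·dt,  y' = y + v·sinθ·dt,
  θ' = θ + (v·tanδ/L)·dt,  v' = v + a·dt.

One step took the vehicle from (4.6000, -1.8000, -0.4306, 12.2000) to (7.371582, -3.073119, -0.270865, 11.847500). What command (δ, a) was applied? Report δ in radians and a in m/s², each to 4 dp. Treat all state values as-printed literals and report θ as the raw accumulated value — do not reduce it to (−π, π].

δ = 0.0836, a = -1.4100

a = (v'−v)/dt = (-0.352500)/0.25 = -1.4100
Δθ = θ'−θ = 0.159735;  (v·dt/L) = 12.2000·0.25/1.6 = 1.906250
tan δ = Δθ·L/(v·dt) = 0.083795  →  δ = 0.0836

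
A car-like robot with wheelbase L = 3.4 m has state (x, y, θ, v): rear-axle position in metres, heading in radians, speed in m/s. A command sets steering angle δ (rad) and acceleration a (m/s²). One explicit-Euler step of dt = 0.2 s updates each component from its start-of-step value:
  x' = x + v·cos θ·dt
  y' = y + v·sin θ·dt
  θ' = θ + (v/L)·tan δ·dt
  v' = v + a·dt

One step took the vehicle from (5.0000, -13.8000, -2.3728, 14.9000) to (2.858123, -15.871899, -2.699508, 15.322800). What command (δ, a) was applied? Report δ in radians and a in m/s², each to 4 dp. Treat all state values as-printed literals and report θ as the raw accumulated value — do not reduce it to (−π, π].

a = (v'−v)/dt = (0.422800)/0.2 = 2.1140
Δθ = θ'−θ = -0.326708;  (v·dt/L) = 14.9000·0.2/3.4 = 0.876471
tan δ = Δθ·L/(v·dt) = -0.372754  →  δ = -0.3568

δ = -0.3568, a = 2.1140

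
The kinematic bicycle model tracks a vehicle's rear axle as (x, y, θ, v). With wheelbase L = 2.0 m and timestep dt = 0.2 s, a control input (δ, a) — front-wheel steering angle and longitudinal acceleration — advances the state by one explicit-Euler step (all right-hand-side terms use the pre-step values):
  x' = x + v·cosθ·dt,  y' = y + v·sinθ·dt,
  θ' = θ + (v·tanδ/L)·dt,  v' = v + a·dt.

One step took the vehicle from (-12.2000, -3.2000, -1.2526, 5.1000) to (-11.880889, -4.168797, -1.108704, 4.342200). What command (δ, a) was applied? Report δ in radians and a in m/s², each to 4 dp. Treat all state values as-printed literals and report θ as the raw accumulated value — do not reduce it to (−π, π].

δ = 0.2750, a = -3.7890

a = (v'−v)/dt = (-0.757800)/0.2 = -3.7890
Δθ = θ'−θ = 0.143896;  (v·dt/L) = 5.1000·0.2/2.0 = 0.510000
tan δ = Δθ·L/(v·dt) = 0.282149  →  δ = 0.2750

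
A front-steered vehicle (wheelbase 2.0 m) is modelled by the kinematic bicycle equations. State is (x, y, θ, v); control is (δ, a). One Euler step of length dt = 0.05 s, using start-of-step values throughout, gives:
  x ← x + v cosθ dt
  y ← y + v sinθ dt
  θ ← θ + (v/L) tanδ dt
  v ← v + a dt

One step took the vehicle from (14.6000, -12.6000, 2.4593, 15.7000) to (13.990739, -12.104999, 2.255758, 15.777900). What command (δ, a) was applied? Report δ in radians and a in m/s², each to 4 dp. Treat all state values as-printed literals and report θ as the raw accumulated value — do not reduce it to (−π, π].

δ = -0.4784, a = 1.5580

a = (v'−v)/dt = (0.077900)/0.05 = 1.5580
Δθ = θ'−θ = -0.203542;  (v·dt/L) = 15.7000·0.05/2.0 = 0.392500
tan δ = Δθ·L/(v·dt) = -0.518578  →  δ = -0.4784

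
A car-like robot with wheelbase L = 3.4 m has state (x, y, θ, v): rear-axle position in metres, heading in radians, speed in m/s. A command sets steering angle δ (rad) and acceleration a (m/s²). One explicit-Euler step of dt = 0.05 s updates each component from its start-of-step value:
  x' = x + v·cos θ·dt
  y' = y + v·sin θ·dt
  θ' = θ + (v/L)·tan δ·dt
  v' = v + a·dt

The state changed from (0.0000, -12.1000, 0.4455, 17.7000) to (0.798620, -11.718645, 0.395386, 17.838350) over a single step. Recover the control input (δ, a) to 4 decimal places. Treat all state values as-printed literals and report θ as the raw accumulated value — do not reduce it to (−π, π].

δ = -0.1902, a = 2.7670

a = (v'−v)/dt = (0.138350)/0.05 = 2.7670
Δθ = θ'−θ = -0.050114;  (v·dt/L) = 17.7000·0.05/3.4 = 0.260294
tan δ = Δθ·L/(v·dt) = -0.192528  →  δ = -0.1902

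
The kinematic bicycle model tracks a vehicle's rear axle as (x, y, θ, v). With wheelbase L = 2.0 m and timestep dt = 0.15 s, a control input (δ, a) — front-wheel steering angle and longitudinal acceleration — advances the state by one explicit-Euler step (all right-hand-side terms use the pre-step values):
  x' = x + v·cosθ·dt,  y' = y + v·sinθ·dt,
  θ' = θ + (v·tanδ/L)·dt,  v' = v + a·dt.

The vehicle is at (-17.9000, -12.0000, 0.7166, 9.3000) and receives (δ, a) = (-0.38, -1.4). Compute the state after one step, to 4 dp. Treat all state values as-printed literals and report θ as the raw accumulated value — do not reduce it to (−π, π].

(-16.8481, -11.0837, 0.4380, 9.0900)

x' = -17.9000 + 9.3000·cos(0.7166)·0.15 = -16.8481
y' = -12.0000 + 9.3000·sin(0.7166)·0.15 = -11.0837
θ' = 0.7166 + (9.3000/2.0)·tan(-0.38)·0.15 = 0.4380
v' = 9.3000 − 1.4000·0.15 = 9.0900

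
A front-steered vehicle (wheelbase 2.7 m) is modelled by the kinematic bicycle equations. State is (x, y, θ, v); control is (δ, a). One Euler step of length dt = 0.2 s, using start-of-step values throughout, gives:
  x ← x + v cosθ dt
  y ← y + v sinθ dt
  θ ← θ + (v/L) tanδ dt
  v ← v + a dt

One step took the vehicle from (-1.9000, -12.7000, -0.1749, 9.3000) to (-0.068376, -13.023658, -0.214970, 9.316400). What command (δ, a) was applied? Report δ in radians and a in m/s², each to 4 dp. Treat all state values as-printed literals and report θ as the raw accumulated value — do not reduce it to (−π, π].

a = (v'−v)/dt = (0.016400)/0.2 = 0.0820
Δθ = θ'−θ = -0.040070;  (v·dt/L) = 9.3000·0.2/2.7 = 0.688889
tan δ = Δθ·L/(v·dt) = -0.058166  →  δ = -0.0581

δ = -0.0581, a = 0.0820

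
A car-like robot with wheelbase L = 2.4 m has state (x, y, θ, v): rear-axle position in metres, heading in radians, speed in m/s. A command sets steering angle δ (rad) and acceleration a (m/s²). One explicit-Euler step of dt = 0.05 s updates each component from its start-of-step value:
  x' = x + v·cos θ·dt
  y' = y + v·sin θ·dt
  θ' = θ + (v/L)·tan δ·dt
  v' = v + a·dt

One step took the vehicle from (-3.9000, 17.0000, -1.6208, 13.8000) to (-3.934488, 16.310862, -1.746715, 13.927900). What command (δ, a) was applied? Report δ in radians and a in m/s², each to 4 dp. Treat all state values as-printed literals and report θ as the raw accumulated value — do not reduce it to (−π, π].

a = (v'−v)/dt = (0.127900)/0.05 = 2.5580
Δθ = θ'−θ = -0.125915;  (v·dt/L) = 13.8000·0.05/2.4 = 0.287500
tan δ = Δθ·L/(v·dt) = -0.437965  →  δ = -0.4128

δ = -0.4128, a = 2.5580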